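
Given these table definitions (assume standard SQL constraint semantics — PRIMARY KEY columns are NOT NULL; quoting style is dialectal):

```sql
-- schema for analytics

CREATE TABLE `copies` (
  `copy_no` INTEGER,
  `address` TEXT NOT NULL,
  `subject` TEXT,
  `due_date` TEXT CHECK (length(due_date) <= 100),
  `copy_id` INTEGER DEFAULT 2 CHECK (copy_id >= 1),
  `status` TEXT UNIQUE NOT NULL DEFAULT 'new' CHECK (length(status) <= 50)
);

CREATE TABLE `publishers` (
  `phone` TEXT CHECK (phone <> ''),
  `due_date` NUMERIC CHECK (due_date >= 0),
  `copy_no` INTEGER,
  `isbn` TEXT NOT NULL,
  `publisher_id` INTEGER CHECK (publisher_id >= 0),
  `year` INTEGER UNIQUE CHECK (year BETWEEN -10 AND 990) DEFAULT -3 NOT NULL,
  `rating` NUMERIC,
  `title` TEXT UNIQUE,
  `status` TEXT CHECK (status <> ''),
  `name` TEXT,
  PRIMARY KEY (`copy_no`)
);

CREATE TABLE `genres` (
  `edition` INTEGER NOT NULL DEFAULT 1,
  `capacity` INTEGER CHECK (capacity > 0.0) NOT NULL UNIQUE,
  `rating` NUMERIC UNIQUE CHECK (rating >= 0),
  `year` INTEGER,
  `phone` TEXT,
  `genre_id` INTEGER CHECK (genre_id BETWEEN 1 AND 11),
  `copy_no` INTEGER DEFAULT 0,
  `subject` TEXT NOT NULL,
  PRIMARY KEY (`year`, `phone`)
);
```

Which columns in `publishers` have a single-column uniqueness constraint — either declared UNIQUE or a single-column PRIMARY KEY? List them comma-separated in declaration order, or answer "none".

- phone: no UNIQUE or single-column PK constraint.
- due_date: no UNIQUE or single-column PK constraint.
- copy_no: single-column PRIMARY KEY → unique.
- isbn: no UNIQUE or single-column PK constraint.
- publisher_id: no UNIQUE or single-column PK constraint.
- year: declared UNIQUE → unique.
- rating: no UNIQUE or single-column PK constraint.
- title: declared UNIQUE → unique.
- status: no UNIQUE or single-column PK constraint.
- name: no UNIQUE or single-column PK constraint.

copy_no, year, title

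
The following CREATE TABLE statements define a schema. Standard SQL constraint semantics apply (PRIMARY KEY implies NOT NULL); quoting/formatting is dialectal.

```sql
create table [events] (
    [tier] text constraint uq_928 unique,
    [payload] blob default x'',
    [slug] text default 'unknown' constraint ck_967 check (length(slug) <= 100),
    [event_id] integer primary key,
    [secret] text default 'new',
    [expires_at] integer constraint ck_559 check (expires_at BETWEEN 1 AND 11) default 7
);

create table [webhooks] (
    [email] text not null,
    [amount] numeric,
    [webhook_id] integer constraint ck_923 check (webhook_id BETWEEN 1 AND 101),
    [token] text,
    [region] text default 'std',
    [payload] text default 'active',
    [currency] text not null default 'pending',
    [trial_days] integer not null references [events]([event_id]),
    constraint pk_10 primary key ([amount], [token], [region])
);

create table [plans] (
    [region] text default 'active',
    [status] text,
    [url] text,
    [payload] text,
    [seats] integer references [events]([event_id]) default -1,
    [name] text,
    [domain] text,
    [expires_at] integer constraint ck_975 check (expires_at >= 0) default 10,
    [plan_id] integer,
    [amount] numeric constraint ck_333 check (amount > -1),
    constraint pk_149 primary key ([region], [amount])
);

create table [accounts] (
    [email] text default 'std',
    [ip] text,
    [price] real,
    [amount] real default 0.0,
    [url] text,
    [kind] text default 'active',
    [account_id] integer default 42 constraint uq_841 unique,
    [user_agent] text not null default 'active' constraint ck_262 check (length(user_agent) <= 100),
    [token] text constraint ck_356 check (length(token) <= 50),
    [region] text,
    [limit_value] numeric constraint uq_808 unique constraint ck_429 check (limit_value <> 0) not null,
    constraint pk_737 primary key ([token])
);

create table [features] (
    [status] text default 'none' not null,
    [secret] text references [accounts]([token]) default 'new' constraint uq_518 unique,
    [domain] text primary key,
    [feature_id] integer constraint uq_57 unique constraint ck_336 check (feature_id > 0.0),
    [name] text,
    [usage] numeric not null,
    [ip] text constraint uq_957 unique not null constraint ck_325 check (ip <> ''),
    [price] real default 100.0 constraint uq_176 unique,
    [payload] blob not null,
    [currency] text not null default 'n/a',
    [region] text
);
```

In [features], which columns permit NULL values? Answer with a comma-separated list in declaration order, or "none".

secret, feature_id, name, price, region

- status: declared NOT NULL → not nullable.
- secret: a foreign key column may be NULL unless separately constrained → nullable.
- domain: part of the PRIMARY KEY, which implies NOT NULL → not nullable.
- feature_id: CHECK does not forbid NULL (a CHECK constraint passes when its expression is NULL) → nullable.
- name: no NOT NULL constraint applies → nullable.
- usage: declared NOT NULL → not nullable.
- ip: declared NOT NULL → not nullable.
- price: UNIQUE does not imply NOT NULL → nullable.
- payload: declared NOT NULL → not nullable.
- currency: declared NOT NULL → not nullable.
- region: no NOT NULL constraint applies → nullable.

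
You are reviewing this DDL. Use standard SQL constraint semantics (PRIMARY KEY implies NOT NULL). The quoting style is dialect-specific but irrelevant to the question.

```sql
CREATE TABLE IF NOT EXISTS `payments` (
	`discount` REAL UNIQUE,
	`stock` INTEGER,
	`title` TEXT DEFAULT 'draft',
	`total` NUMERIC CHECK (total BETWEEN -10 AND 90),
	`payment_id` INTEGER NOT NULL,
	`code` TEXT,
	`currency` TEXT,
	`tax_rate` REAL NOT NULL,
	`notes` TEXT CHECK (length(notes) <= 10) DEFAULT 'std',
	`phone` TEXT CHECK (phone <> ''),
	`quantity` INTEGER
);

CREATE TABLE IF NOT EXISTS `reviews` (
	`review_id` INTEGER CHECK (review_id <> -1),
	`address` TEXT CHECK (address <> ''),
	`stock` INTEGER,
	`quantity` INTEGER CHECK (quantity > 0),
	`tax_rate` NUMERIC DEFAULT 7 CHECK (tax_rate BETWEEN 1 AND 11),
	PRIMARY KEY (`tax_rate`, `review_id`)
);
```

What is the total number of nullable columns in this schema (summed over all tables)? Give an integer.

12

payments: 9 nullable (discount, stock, title, total, code, currency, notes, phone, quantity — PK none and explicit NOT NULL columns excluded).
reviews: 3 nullable (address, stock, quantity — PK (tax_rate, review_id) and explicit NOT NULL columns excluded).
Total: 9 + 3 = 12.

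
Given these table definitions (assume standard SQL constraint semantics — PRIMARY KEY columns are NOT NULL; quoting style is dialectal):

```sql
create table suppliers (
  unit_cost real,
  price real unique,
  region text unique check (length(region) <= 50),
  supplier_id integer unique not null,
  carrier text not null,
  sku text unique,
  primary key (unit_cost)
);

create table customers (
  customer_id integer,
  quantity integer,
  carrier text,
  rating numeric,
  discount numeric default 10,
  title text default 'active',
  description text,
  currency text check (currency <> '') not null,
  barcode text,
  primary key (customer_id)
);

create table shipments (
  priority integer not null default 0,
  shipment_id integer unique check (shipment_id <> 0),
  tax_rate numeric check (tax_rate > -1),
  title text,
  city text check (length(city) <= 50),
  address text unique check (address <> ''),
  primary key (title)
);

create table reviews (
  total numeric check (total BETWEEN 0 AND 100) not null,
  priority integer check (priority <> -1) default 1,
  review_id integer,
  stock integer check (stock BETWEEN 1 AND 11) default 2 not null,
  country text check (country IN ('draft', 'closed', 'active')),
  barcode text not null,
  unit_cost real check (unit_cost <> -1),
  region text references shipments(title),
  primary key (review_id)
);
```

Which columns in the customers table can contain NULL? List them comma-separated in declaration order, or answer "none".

quantity, carrier, rating, discount, title, description, barcode

- customer_id: part of the PRIMARY KEY, which implies NOT NULL → not nullable.
- quantity: no NOT NULL constraint applies → nullable.
- carrier: no NOT NULL constraint applies → nullable.
- rating: no NOT NULL constraint applies → nullable.
- discount: DEFAULT only fills an omitted column; an explicit NULL is still allowed → nullable.
- title: DEFAULT only fills an omitted column; an explicit NULL is still allowed → nullable.
- description: no NOT NULL constraint applies → nullable.
- currency: declared NOT NULL → not nullable.
- barcode: no NOT NULL constraint applies → nullable.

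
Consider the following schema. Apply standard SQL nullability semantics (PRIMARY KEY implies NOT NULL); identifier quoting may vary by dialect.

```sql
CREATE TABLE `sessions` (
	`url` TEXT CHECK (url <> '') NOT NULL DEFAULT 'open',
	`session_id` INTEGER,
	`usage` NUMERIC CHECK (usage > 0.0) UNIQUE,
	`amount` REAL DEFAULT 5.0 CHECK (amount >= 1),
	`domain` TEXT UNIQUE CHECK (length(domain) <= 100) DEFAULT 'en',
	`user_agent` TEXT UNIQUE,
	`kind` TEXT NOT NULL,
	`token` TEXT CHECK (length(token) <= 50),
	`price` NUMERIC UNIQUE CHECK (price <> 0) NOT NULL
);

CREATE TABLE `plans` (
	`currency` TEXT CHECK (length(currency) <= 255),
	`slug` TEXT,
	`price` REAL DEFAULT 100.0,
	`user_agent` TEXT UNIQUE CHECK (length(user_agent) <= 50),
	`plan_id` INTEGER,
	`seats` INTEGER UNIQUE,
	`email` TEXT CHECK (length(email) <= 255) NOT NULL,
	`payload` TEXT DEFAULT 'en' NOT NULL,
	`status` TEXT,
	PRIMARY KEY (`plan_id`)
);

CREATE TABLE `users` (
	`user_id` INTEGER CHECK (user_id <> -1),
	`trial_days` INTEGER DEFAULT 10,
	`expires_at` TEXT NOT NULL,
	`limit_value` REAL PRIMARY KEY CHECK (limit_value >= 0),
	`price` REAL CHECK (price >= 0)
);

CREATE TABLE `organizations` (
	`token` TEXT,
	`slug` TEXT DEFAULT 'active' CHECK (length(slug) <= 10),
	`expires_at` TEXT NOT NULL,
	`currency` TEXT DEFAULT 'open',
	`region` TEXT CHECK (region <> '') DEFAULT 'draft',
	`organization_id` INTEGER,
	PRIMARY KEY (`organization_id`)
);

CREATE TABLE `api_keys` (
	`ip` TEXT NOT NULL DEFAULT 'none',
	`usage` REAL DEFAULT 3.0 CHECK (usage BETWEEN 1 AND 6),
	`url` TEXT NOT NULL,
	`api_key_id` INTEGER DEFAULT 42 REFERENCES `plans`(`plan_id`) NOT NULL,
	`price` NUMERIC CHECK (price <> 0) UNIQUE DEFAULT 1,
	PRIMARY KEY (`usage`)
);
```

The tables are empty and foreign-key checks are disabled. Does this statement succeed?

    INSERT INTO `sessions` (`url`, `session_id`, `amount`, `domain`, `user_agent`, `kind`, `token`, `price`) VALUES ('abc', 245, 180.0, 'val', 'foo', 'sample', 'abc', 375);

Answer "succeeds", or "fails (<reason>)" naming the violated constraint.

succeeds

NOT NULL columns: kind is supplied; price is supplied; url is supplied.
CHECK constraints: 'abc' satisfies (url <> ''); 180.0 satisfies (amount >= 1); 'val' satisfies (length(domain) <= 100); 'abc' satisfies (length(token) <= 50); 375 satisfies (price <> 0).
No constraint is violated.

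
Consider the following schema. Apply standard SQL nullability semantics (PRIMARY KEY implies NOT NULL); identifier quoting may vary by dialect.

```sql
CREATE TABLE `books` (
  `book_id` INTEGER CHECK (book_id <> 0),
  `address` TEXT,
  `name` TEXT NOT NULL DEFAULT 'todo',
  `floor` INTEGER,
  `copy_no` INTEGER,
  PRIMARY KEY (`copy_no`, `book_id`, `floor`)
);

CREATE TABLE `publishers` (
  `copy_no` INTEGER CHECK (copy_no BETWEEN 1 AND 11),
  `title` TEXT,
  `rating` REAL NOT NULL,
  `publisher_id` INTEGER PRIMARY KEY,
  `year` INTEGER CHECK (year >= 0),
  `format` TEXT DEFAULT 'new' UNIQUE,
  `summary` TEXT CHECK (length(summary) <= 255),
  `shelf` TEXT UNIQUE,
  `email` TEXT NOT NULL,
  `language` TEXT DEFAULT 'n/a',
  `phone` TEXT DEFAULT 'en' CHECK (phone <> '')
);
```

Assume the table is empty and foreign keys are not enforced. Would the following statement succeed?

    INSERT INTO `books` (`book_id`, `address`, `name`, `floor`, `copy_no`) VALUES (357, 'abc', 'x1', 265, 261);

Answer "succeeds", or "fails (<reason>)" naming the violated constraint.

succeeds

NOT NULL columns: book_id is supplied; copy_no is supplied; floor is supplied; name is supplied.
CHECK constraints: 357 satisfies (book_id <> 0).
No constraint is violated.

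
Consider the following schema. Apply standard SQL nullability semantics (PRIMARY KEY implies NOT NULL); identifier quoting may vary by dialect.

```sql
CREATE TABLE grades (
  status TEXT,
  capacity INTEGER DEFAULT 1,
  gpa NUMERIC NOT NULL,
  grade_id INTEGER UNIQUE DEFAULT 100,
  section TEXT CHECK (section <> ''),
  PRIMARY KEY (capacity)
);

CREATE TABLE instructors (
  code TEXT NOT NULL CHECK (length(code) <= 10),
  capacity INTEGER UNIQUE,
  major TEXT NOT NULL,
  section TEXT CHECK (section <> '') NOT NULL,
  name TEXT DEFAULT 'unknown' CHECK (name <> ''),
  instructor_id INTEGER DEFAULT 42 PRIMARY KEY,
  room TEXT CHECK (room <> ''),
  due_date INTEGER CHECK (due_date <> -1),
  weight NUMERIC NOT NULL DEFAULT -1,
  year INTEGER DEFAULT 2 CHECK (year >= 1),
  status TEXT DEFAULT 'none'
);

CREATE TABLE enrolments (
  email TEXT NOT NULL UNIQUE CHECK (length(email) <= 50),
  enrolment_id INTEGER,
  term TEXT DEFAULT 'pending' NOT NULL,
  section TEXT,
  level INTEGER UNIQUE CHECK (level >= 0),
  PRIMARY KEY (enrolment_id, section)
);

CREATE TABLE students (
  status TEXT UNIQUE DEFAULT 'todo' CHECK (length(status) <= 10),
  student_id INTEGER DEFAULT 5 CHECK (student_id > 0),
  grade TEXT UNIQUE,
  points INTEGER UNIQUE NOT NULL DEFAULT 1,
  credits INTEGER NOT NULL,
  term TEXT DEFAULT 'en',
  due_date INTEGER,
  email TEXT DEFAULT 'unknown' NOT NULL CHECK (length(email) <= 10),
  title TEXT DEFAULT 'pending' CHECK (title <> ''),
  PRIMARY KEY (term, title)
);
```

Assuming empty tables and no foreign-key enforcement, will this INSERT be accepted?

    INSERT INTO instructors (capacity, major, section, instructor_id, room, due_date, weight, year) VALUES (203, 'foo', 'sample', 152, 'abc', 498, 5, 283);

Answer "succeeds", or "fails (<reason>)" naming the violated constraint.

fails (NOT NULL on code)

code is omitted from the column list and has no DEFAULT, so it would receive NULL.
But code is declared NOT NULL.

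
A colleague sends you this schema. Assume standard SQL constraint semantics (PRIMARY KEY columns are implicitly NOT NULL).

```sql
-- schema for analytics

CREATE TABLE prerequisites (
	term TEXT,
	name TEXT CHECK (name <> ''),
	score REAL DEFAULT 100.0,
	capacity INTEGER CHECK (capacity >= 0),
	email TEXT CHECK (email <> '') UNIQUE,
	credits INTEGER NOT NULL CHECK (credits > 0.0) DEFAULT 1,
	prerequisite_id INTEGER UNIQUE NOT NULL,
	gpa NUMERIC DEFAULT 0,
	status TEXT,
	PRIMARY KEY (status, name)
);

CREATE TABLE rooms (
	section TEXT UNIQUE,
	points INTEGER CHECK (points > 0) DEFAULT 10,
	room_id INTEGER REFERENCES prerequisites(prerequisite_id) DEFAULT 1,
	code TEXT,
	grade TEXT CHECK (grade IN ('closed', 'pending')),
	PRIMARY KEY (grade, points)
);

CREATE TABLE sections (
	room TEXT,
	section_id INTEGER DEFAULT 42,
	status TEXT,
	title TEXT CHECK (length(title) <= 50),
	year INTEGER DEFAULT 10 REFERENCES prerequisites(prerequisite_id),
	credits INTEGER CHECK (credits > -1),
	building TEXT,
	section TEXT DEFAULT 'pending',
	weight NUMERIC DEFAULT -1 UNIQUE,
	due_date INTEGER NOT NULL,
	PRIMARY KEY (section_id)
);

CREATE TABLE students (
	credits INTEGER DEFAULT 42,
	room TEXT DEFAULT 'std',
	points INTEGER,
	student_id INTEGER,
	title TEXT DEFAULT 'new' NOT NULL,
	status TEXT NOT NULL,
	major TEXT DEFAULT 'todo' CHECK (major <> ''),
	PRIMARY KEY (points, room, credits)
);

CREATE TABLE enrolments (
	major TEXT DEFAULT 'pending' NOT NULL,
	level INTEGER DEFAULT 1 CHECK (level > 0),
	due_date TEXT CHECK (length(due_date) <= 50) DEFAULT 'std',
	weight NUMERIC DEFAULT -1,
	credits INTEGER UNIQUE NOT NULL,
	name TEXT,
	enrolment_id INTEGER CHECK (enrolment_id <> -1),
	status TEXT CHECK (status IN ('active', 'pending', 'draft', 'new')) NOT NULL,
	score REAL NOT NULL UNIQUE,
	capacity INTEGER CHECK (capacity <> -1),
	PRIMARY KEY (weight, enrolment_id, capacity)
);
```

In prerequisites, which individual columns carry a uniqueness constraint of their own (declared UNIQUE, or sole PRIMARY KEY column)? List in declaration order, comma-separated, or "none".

email, prerequisite_id

- term: no UNIQUE or single-column PK constraint.
- name: part of a composite PRIMARY KEY — only the tuple is unique, not this column on its own.
- score: no UNIQUE or single-column PK constraint.
- capacity: no UNIQUE or single-column PK constraint.
- email: declared UNIQUE → unique.
- credits: no UNIQUE or single-column PK constraint.
- prerequisite_id: declared UNIQUE → unique.
- gpa: no UNIQUE or single-column PK constraint.
- status: part of a composite PRIMARY KEY — only the tuple is unique, not this column on its own.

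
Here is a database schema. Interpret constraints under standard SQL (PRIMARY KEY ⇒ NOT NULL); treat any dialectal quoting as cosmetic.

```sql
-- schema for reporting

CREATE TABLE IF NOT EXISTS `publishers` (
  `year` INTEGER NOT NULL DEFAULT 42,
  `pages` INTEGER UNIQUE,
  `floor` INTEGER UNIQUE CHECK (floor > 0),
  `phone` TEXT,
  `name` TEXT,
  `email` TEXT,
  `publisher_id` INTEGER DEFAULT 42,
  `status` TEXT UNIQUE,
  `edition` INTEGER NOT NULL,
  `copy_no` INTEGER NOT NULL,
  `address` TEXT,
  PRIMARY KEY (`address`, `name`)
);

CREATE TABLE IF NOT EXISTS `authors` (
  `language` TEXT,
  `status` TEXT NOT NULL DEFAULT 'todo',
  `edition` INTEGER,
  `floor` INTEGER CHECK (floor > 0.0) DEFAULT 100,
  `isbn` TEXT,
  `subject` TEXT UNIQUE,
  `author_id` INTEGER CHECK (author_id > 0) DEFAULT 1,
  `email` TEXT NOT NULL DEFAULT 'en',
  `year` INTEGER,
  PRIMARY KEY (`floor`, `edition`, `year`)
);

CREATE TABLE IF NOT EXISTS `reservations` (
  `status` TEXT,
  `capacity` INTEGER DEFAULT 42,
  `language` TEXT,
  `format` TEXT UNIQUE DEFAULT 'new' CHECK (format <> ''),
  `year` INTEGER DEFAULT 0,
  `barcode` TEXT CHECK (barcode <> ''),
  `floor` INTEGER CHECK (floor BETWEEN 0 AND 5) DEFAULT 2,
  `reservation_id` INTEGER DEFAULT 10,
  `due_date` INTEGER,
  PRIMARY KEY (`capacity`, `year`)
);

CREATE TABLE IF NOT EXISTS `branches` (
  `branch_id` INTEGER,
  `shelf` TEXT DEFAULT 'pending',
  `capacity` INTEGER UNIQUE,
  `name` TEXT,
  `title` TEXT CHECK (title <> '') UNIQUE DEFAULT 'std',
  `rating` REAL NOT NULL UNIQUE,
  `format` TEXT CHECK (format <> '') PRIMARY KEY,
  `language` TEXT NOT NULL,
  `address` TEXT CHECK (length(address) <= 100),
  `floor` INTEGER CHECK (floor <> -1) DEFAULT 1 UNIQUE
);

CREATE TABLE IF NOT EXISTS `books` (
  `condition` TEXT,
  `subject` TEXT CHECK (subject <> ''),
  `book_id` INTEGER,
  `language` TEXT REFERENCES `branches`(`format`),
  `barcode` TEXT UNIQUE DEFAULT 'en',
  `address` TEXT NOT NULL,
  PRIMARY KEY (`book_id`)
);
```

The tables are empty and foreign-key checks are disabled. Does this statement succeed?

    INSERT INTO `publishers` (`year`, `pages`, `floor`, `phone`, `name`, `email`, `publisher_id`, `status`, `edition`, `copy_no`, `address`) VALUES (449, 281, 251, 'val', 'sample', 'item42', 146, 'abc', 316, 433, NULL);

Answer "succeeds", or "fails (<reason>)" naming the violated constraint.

fails (NOT NULL on address)

address is explicitly set to NULL, but address is part of the PRIMARY KEY (implied NOT NULL).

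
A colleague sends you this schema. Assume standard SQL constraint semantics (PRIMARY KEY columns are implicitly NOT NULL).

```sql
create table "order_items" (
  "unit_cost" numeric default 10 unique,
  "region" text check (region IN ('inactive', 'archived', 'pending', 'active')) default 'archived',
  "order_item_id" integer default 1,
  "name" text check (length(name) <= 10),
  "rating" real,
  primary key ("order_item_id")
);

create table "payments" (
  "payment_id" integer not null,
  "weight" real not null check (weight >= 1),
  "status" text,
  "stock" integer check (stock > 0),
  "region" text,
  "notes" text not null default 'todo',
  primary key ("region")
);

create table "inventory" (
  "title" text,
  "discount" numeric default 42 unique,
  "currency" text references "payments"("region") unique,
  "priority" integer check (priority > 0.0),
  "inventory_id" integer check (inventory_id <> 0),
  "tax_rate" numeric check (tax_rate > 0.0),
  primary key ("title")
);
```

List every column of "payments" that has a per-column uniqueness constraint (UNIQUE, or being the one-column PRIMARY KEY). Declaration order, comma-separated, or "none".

region

- payment_id: no UNIQUE or single-column PK constraint.
- weight: no UNIQUE or single-column PK constraint.
- status: no UNIQUE or single-column PK constraint.
- stock: no UNIQUE or single-column PK constraint.
- region: single-column PRIMARY KEY → unique.
- notes: no UNIQUE or single-column PK constraint.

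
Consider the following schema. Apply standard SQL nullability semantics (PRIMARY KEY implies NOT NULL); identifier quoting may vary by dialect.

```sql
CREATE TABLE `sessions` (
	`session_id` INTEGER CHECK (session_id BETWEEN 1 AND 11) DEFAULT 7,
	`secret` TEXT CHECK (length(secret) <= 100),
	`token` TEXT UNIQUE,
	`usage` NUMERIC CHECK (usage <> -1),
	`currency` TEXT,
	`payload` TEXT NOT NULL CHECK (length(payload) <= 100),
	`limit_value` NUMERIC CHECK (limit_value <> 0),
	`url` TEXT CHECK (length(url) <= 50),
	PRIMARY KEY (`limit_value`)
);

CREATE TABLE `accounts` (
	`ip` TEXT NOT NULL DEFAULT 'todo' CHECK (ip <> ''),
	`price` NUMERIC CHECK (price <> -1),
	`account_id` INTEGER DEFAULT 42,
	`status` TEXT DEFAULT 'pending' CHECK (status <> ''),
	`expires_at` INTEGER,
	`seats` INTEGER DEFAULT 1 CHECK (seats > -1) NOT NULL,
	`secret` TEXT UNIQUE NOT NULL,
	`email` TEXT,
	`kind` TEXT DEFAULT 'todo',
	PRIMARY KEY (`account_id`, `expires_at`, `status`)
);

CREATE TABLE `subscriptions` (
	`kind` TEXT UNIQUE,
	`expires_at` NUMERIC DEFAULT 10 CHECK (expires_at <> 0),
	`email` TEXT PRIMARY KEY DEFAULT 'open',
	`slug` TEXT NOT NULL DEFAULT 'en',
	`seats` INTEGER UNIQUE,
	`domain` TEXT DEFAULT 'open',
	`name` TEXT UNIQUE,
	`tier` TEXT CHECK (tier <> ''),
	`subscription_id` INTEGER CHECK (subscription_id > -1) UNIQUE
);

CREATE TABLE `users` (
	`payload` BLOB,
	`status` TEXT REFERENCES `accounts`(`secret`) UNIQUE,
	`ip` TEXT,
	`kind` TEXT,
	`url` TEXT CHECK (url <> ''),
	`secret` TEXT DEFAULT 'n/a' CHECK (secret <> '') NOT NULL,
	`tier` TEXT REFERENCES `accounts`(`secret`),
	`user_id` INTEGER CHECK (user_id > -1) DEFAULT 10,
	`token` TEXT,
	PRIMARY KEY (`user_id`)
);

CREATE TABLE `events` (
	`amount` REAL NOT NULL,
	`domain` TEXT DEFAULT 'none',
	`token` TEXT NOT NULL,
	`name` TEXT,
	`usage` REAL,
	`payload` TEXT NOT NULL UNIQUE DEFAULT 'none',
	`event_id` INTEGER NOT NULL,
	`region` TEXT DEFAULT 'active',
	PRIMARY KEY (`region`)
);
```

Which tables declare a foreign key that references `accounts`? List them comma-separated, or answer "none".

users

- users.status references accounts(secret).
- users.tier references accounts(secret).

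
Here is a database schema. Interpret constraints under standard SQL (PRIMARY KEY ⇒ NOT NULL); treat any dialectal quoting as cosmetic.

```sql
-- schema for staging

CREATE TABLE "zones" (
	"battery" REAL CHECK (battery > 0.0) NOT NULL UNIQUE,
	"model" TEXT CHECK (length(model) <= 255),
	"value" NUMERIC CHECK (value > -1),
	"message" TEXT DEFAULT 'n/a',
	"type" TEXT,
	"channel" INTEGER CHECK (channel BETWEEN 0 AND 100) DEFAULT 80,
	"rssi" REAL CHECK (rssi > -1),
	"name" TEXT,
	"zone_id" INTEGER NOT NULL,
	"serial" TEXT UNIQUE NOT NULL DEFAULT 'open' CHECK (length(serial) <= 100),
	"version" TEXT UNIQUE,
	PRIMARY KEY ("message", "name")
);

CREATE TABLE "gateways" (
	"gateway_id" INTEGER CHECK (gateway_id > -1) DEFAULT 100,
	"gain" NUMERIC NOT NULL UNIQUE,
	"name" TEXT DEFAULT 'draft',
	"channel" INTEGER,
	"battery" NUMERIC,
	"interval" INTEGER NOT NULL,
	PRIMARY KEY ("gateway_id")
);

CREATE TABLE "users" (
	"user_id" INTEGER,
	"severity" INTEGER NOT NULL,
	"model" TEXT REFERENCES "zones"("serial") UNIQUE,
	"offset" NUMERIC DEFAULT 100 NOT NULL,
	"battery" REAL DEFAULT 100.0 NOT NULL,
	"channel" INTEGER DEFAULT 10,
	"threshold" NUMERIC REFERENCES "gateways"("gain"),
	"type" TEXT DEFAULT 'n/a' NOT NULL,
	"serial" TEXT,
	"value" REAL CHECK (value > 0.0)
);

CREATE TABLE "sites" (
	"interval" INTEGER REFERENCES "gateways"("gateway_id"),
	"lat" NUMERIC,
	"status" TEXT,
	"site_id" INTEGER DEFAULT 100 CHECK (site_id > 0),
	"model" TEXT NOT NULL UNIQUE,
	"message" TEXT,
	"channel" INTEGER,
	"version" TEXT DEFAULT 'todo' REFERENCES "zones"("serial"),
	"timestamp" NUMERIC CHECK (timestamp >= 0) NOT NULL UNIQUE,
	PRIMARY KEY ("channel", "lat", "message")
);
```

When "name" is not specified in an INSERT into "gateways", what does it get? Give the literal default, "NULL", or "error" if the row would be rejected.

'draft'

name has an explicit DEFAULT 'draft'.
When the column is omitted from an INSERT, that default is used.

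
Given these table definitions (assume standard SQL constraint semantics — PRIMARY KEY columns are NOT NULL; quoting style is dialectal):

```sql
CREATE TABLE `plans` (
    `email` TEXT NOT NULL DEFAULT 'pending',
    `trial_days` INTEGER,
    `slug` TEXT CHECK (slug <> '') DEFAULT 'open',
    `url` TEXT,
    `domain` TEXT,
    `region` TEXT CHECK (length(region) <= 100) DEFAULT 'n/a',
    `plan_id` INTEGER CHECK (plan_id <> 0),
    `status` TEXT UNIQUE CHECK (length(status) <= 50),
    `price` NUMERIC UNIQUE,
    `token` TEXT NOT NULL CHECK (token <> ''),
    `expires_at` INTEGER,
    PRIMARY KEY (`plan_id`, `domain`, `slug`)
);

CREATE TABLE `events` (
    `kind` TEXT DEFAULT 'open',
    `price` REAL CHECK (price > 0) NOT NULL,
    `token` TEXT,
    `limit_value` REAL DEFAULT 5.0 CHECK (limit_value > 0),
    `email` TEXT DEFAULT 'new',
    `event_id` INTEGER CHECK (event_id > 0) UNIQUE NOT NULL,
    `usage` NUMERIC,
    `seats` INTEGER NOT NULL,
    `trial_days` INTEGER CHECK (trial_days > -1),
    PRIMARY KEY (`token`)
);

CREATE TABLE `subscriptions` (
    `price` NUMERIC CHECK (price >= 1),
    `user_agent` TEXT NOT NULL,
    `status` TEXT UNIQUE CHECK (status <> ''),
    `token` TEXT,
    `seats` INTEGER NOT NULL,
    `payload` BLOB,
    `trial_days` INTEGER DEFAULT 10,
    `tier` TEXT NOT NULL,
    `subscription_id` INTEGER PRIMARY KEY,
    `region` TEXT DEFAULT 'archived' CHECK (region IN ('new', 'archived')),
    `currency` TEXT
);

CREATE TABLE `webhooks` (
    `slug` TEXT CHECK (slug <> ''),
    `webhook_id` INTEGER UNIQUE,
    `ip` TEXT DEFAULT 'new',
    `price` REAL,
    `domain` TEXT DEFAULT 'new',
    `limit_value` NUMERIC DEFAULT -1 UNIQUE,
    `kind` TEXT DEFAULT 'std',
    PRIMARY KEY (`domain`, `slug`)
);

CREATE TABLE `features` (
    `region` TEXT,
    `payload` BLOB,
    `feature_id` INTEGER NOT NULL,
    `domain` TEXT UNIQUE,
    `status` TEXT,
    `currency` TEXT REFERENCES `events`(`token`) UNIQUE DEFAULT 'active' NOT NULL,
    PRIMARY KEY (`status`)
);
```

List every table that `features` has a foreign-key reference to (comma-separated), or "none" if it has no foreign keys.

- currency REFERENCES events(token).

events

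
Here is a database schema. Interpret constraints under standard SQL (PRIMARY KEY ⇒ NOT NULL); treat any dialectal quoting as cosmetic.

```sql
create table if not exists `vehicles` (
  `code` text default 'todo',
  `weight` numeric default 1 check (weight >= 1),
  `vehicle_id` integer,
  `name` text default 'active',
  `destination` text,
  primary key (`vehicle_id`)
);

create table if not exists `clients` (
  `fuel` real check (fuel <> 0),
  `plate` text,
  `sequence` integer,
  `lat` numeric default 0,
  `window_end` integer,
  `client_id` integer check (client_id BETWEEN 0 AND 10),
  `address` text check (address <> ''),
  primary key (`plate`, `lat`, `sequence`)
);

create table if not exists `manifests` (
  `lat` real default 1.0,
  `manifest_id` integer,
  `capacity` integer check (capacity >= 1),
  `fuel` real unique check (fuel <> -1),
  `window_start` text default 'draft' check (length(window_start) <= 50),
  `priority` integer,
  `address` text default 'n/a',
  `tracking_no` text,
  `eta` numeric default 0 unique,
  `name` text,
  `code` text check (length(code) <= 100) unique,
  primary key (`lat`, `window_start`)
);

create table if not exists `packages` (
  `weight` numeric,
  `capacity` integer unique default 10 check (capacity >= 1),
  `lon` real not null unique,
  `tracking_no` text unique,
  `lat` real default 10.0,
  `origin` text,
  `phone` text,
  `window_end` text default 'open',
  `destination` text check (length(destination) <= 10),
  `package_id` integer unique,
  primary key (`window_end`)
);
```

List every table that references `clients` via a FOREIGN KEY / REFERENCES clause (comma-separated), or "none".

none

No REFERENCES clause anywhere in the schema names clients.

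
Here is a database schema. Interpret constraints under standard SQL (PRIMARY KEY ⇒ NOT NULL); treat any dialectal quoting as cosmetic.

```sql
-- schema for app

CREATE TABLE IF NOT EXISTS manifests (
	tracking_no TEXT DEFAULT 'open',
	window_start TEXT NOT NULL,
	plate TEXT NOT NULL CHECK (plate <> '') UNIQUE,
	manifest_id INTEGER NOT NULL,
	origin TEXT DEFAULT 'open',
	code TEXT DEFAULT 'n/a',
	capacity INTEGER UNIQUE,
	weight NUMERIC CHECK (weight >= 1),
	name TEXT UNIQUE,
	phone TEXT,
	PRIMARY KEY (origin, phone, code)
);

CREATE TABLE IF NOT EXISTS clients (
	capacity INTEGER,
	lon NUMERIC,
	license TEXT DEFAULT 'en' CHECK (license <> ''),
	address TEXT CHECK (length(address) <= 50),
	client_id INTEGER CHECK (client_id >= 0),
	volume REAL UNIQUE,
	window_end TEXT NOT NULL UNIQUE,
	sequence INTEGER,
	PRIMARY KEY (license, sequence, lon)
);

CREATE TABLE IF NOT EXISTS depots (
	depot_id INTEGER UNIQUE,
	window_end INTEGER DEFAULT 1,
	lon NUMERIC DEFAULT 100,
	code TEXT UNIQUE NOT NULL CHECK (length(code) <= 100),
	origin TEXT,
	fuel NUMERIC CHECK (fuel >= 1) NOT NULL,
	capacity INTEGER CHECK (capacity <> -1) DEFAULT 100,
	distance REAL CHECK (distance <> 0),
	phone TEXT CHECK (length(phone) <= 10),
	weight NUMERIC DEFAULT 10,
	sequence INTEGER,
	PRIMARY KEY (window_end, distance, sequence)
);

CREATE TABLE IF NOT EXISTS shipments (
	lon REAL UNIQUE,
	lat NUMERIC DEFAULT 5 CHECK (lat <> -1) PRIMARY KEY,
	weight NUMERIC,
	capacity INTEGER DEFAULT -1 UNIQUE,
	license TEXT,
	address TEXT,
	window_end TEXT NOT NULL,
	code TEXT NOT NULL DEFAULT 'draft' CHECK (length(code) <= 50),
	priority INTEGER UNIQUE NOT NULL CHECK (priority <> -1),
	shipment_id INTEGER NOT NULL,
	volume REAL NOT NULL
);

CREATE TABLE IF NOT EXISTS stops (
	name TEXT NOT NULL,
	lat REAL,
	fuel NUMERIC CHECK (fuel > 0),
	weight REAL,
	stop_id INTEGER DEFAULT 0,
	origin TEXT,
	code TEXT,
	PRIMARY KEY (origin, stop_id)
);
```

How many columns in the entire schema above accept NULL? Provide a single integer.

23

manifests: 4 nullable (tracking_no, capacity, weight, name — PK (origin, phone, code) and explicit NOT NULL columns excluded).
clients: 4 nullable (capacity, address, client_id, volume — PK (license, sequence, lon) and explicit NOT NULL columns excluded).
depots: 6 nullable (depot_id, lon, origin, capacity, phone, weight — PK (window_end, distance, sequence) and explicit NOT NULL columns excluded).
shipments: 5 nullable (lon, weight, capacity, license, address — PK (lat) and explicit NOT NULL columns excluded).
stops: 4 nullable (lat, fuel, weight, code — PK (origin, stop_id) and explicit NOT NULL columns excluded).
Total: 4 + 4 + 6 + 5 + 4 = 23.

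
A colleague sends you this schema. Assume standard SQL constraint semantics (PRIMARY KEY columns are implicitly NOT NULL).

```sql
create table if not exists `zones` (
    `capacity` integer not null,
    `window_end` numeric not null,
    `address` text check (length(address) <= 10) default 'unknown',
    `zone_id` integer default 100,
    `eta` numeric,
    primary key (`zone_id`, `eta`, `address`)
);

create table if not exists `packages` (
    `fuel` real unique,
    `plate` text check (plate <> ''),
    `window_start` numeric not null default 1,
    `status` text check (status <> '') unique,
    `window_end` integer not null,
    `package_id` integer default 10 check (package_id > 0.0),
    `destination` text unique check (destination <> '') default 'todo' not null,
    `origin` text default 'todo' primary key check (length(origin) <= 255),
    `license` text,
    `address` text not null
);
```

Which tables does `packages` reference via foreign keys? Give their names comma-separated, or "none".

none

No column in packages has a REFERENCES clause.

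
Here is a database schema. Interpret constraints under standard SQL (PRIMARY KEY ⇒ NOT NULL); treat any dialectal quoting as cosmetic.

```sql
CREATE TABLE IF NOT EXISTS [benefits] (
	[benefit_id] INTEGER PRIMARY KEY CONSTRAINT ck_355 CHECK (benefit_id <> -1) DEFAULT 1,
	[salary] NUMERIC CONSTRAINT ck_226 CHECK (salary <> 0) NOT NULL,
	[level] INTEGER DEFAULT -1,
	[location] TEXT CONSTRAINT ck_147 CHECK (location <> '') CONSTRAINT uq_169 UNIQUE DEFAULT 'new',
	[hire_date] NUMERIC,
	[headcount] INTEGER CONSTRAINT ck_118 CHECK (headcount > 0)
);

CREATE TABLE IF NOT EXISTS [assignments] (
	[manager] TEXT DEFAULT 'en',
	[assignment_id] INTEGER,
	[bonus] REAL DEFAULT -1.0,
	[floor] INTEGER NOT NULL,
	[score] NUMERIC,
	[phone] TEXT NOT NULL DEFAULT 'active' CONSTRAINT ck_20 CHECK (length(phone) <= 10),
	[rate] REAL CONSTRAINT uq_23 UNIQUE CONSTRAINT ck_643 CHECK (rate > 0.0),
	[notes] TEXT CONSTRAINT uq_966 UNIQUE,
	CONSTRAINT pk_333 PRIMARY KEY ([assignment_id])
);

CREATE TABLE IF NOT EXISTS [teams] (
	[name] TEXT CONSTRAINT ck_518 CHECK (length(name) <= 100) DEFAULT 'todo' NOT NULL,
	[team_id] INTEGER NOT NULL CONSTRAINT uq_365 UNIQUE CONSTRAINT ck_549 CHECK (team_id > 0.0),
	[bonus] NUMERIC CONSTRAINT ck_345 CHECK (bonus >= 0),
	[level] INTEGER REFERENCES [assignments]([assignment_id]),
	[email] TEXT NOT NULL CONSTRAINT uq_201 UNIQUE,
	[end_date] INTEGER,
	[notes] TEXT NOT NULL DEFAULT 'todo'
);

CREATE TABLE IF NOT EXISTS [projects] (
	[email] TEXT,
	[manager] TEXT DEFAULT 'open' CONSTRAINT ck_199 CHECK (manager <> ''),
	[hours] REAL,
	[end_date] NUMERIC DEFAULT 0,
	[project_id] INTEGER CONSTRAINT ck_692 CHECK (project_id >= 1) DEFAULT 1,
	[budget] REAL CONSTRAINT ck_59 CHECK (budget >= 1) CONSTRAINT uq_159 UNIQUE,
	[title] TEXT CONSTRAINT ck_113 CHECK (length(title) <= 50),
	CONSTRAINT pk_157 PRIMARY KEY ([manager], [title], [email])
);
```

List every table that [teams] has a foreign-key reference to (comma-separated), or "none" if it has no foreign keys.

- level REFERENCES assignments(assignment_id).

assignments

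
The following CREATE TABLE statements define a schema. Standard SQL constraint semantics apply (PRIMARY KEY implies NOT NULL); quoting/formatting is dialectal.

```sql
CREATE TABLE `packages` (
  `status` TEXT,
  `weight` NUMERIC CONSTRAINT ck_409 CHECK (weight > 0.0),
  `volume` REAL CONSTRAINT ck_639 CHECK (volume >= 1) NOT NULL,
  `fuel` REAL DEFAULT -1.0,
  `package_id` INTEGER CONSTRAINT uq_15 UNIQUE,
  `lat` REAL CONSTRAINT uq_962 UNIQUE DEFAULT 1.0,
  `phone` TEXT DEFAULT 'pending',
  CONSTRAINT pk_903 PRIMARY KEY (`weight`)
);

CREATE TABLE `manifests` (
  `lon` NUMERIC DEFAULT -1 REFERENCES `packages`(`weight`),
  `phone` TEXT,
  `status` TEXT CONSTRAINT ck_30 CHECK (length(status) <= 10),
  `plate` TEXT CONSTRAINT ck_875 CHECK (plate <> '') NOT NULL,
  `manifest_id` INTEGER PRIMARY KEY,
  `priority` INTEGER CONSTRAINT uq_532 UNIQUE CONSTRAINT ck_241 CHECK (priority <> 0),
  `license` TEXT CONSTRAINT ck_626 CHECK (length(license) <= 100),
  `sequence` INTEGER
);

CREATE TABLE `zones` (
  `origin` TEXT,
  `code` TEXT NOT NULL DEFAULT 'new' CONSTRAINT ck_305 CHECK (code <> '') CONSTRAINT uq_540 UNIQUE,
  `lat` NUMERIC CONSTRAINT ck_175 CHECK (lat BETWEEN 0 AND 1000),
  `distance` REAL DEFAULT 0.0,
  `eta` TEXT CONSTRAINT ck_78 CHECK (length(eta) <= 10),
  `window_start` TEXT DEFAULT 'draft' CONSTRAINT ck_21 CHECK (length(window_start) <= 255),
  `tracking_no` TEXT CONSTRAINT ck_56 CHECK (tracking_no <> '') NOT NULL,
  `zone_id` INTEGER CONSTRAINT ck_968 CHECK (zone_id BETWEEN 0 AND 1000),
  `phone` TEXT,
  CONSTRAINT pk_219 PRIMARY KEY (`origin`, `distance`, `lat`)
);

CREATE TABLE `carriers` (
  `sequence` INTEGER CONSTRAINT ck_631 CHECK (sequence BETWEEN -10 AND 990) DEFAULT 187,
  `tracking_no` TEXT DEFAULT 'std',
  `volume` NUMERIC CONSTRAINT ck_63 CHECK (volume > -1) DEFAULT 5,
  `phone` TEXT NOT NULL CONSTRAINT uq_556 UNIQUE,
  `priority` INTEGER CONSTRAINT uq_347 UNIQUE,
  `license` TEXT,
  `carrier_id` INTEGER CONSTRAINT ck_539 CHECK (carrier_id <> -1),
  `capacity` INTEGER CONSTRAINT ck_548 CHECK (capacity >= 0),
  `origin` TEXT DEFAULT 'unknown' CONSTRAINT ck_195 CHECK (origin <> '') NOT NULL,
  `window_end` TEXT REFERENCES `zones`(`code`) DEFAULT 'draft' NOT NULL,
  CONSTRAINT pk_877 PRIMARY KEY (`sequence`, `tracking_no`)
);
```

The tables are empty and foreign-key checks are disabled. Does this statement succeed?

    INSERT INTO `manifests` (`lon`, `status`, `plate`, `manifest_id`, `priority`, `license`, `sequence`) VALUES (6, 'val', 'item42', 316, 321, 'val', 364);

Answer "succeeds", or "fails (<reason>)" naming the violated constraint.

succeeds

NOT NULL columns: manifest_id is supplied; plate is supplied.
CHECK constraints: 'val' satisfies (length(status) <= 10); 'item42' satisfies (plate <> ''); 321 satisfies (priority <> 0); 'val' satisfies (length(license) <= 100).
No constraint is violated.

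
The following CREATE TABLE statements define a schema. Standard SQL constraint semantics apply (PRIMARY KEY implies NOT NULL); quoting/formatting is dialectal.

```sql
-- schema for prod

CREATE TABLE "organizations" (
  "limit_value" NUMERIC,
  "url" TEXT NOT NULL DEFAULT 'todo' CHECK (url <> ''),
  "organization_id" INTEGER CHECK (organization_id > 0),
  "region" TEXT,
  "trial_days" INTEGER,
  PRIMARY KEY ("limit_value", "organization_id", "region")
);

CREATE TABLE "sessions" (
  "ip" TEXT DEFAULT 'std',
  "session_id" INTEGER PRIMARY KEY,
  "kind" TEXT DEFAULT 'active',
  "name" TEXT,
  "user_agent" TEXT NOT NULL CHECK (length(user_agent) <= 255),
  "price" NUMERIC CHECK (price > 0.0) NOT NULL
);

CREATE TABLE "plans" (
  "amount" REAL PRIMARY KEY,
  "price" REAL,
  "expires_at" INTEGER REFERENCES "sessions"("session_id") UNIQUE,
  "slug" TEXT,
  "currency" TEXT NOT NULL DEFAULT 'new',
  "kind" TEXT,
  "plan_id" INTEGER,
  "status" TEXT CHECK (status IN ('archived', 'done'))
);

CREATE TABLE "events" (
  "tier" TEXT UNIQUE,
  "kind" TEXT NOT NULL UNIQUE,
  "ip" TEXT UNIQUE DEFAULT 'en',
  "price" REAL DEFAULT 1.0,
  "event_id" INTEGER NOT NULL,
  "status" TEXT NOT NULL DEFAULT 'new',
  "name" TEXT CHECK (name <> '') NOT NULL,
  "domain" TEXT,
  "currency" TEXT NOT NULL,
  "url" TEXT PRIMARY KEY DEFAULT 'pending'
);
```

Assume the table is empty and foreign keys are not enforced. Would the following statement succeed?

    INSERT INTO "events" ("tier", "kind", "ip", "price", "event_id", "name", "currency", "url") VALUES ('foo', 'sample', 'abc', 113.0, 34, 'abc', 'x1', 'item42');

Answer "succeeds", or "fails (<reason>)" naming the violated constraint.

NOT NULL columns: currency is supplied; event_id is supplied; kind is supplied; name is supplied; status defaults to 'new'; url is supplied.
CHECK constraints: 'abc' satisfies (name <> '').
No constraint is violated.

succeeds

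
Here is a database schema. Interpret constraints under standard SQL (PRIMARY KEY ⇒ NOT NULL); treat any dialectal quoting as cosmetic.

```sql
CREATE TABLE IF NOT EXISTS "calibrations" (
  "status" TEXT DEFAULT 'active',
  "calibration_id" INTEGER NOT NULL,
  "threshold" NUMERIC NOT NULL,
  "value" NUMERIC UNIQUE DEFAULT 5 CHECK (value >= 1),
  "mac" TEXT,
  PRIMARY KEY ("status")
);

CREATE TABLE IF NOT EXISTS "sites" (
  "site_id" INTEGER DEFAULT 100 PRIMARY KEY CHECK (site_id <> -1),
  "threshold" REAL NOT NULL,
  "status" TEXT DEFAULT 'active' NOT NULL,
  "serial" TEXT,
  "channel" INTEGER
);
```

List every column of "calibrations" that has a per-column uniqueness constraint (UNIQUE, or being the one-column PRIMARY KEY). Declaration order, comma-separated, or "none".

status, value

- status: single-column PRIMARY KEY → unique.
- calibration_id: no UNIQUE or single-column PK constraint.
- threshold: no UNIQUE or single-column PK constraint.
- value: declared UNIQUE → unique.
- mac: no UNIQUE or single-column PK constraint.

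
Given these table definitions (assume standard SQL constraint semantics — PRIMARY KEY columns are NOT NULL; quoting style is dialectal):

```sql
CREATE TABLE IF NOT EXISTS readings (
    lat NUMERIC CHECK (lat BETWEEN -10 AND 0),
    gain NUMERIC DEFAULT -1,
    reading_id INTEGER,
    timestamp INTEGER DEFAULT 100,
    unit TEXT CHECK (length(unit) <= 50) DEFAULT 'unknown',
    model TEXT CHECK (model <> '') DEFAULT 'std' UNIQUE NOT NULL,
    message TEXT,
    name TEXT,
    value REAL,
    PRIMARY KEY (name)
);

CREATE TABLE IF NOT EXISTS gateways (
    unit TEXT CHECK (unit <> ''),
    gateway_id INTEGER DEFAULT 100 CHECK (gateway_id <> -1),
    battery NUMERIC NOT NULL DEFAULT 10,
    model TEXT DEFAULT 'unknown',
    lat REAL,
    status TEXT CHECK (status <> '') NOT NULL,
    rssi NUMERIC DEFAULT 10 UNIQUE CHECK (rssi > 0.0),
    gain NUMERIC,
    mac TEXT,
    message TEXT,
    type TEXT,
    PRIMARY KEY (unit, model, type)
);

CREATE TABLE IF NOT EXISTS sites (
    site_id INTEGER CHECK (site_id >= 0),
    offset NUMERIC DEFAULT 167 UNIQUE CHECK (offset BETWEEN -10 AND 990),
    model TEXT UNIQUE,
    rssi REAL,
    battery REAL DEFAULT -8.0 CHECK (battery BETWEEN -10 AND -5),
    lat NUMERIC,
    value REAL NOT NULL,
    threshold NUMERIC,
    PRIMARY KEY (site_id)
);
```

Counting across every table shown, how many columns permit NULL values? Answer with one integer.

readings: 7 nullable (lat, gain, reading_id, timestamp, unit, message, value — PK (name) and explicit NOT NULL columns excluded).
gateways: 6 nullable (gateway_id, lat, rssi, gain, mac, message — PK (unit, model, type) and explicit NOT NULL columns excluded).
sites: 6 nullable (offset, model, rssi, battery, lat, threshold — PK (site_id) and explicit NOT NULL columns excluded).
Total: 7 + 6 + 6 = 19.

19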